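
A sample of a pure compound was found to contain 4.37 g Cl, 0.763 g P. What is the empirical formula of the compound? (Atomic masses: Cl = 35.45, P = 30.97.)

Moles — Cl: 4.37 / 35.45 = 0.1233 mol; P: 0.763 / 30.97 = 0.02464 mol
Smallest is P at 0.02464 mol; normalising gives Cl 5.004, P 1.000
≈ 5:1 → Cl5P

Cl5P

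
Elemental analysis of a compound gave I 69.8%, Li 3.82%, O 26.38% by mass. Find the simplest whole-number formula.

Assume 100 g: 69.8 g I, 3.82 g Li, 26.38 g O.
Moles — I: 69.8 / 126.90 = 0.55 mol; Li: 3.82 / 6.94 = 0.5504 mol; O: 26.38 / 16.00 = 1.649 mol
Smallest is I at 0.55 mol; normalising gives I 1.000, Li 1.001, O 2.998
→ ILiO3

ILiO3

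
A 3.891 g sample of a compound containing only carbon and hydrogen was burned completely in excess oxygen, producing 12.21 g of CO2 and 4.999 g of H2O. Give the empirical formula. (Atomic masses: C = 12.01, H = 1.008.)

CH2

mol C = 12.21 / 44.01 = 0.2774; mass C = 0.2774 × 12.01 = 3.332 g
mol H = 2 × (4.999 / 18.02) = 0.5548; mass H = 0.5548 × 1.008 = 0.5593 g
Divide by the smallest (0.2774 mol C): C 1.000, H 2.000
Ratio ≈ 1:2, so the empirical formula is CH2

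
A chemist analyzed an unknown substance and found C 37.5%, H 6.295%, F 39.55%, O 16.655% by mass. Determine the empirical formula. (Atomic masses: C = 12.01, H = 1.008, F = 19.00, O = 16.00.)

C3H6F2O

Assume 100 g: 37.5 g C, 6.295 g H, 39.55 g F, 16.655 g O.
Moles — C: 37.5 / 12.01 = 3.122 mol; H: 6.295 / 1.008 = 6.245 mol; F: 39.55 / 19.00 = 2.082 mol; O: 16.655 / 16.00 = 1.041 mol
Smallest is O at 1.041 mol; normalising gives C 3.000, H 5.999, F 2.000, O 1.000
→ C3H6F2O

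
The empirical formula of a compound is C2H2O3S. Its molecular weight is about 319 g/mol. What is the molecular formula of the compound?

Empirical-formula mass = 106.11 g/mol
n = 319 / 106.11 = 3.01 ≈ 3
Molecular formula = (C2H2O3S)3 = C6H6O9S3

C6H6O9S3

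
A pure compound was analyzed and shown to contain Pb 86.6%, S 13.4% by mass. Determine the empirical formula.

PbS

Assume 100 g: 86.6 g Pb, 13.4 g S.
Moles — Pb: 86.6 / 207.2 = 0.418 mol; S: 13.4 / 32.07 = 0.4178 mol
Ratios (÷ 0.4178): Pb 1.000, S 1.000
Ratio ≈ 1:1, so the empirical formula is PbS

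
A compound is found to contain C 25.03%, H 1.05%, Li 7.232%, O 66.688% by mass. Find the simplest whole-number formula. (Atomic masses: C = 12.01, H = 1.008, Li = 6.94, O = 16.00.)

Assume 100 g: 25.03 g C, 1.05 g H, 7.232 g Li, 66.688 g O.
Moles — C: 25.03 / 12.01 = 2.084 mol; H: 1.05 / 1.008 = 1.042 mol; Li: 7.232 / 6.94 = 1.042 mol; O: 66.688 / 16.00 = 4.168 mol
Ratios (÷ 1.042): C 2.001, H 1.000, Li 1.000, O 4.001
→ C2HLiO4

C2HLiO4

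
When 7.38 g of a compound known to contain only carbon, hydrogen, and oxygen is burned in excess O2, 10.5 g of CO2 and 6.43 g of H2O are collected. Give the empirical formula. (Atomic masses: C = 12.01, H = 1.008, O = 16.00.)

mol C = 10.5 / 44.01 = 0.2386; mass C = 0.2386 × 12.01 = 2.865 g
mol H = 2 × (6.43 / 18.02) = 0.7137; mass H = 0.7137 × 1.008 = 0.7194 g
mass O = 7.38 − (3.585) = 3.795 g → mol O = 0.2372
Smallest is O at 0.2372 mol; normalising gives C 1.006, H 3.009, O 1.000
≈ 1:3:1 → CH3O

CH3O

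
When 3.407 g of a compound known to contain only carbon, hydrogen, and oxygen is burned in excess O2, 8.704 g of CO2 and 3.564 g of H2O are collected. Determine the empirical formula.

mol C = 8.704 / 44.01 = 0.1978; mass C = 0.1978 × 12.01 = 2.375 g
mol H = 2 × (3.564 / 18.02) = 0.3956; mass H = 0.3956 × 1.008 = 0.3987 g
mass O = 3.407 − (2.774) = 0.6330 g → mol O = 0.03956
Smallest is O at 0.03956 mol; normalising gives C 4.999, H 9.998, O 1.000
Ratio ≈ 5:10:1, so the empirical formula is C5H10O

C5H10O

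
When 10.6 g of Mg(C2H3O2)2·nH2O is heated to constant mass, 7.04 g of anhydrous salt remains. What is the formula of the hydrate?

Mass of water lost = 10.6 − 7.04 = 3.56 g → 3.56 / 18.02 = 0.1976 mol H2O
Molar mass of Mg(C2H3O2)2 = 142.40 g/mol → mol Mg(C2H3O2)2 = 7.04 / 142.40 = 0.04944
n = 0.1976 / 0.04944 = 4.00 ≈ 4 → Mg(C2H3O2)2·4H2O

Mg(C2H3O2)2·4H2O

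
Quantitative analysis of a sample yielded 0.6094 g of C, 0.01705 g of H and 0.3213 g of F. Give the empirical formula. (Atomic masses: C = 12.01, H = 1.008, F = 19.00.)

C3HF

Moles — C: 0.6094 / 12.01 = 0.05074 mol; H: 0.01705 / 1.008 = 0.01691 mol; F: 0.3213 / 19.00 = 0.01691 mol
Smallest is F at 0.01691 mol; normalising gives C 3.001, H 1.000, F 1.000
→ C3HF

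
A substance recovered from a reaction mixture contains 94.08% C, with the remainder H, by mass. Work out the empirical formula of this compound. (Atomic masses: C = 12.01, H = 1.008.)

Assume 100 g: 94.08 g C, 5.92 g H.
n(C) = 94.08/12.01 = 7.833, n(H) = 5.92/1.008 = 5.873
Divide by the smallest (5.873 mol H): C 1.334, H 1.000
Multiply by 3: C 4.00, H 3.00 → C4H3

C4H3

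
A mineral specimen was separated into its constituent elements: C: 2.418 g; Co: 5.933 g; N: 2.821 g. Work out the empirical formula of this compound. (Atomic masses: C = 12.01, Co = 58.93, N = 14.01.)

C2CoN2

Moles — C: 2.418 / 12.01 = 0.2013 mol; Co: 5.933 / 58.93 = 0.1007 mol; N: 2.821 / 14.01 = 0.2014 mol
Smallest is Co at 0.1007 mol; normalising gives C 2.000, Co 1.000, N 2.000
≈ 2:1:2 → C2CoN2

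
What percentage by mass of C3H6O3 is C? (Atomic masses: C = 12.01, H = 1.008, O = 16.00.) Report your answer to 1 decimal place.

40.0%

Molar mass = 3(12.01) + 6(1.008) + 3(16.00) = 90.078 g/mol
Mass of C per mole = 3 × 12.01 = 36.030 g
% C = 36.030 / 90.078 × 100 = 40.0%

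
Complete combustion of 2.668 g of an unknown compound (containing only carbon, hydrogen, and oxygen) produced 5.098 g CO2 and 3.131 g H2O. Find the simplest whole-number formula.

mol C = 5.098 / 44.01 = 0.1158; mass C = 0.1158 × 12.01 = 1.391 g
mol H = 2 × (3.131 / 18.02) = 0.3475; mass H = 0.3475 × 1.008 = 0.3503 g
mass O = 2.668 − (1.741) = 0.9265 g → mol O = 0.05791
Divide by the smallest (0.05791 mol O): C 2.000, H 6.001, O 1.000
Ratio ≈ 2:6:1, so the empirical formula is C2H6O

C2H6O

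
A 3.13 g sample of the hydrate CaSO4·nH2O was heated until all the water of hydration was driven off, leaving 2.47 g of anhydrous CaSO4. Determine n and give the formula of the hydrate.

Mass of water lost = 3.13 − 2.47 = 0.66 g → 0.66 / 18.02 = 0.03663 mol H2O
Molar mass of CaSO4 = 136.15 g/mol → mol CaSO4 = 2.47 / 136.15 = 0.01814
n = 0.03663 / 0.01814 = 2.02 ≈ 2 → CaSO4·2H2O

CaSO4·2H2O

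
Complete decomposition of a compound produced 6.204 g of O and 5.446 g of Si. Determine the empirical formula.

n(O) = 6.204/16.00 = 0.3877, n(Si) = 5.446/28.09 = 0.1939
Smallest is Si at 0.1939 mol; normalising gives O 2.000, Si 1.000
≈ 2:1 → O2Si

O2Si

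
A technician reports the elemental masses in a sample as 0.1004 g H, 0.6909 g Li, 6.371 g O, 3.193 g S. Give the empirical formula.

Moles — H: 0.1004 / 1.008 = 0.0996 mol; Li: 0.6909 / 6.94 = 0.09955 mol; O: 6.371 / 16.00 = 0.3982 mol; S: 3.193 / 32.07 = 0.09956 mol
Smallest is Li at 0.09955 mol; normalising gives H 1.001, Li 1.000, O 4.000, S 1.000
≈ 1:1:4:1 → HLiO4S

HLiO4S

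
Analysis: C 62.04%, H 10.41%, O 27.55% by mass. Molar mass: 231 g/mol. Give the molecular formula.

C12H24O4

Assume 100 g: 62.04 g C, 10.41 g H, 27.55 g O.
n(C) = 62.04/12.01 = 5.166, n(H) = 10.41/1.008 = 10.33, n(O) = 27.55/16.00 = 1.722
Divide by the smallest (1.722 mol O): C 3.000, H 5.998, O 1.000
→ C3H6O
Empirical-formula mass = 58.08 g/mol
n = 231 / 58.08 = 3.98 ≈ 4
Molecular formula = (C3H6O)×4 = C12H24O4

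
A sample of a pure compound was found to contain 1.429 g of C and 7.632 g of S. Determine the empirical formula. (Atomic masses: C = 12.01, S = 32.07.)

CS2

n(C) = 1.429/12.01 = 0.119, n(S) = 7.632/32.07 = 0.238
Ratios (÷ 0.119): C 1.000, S 2.000
→ CS2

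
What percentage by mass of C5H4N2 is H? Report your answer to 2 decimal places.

Molar mass = 5(12.01) + 4(1.008) + 2(14.01) = 92.102 g/mol
Mass of H per mole = 4 × 1.008 = 4.032 g
% H = 4.032 / 92.102 × 100 = 4.38%

4.38%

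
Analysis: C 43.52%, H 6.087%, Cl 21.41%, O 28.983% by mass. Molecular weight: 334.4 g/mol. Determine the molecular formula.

C12H20Cl2O6

Assume 100 g: 43.52 g C, 6.087 g H, 21.41 g Cl, 28.983 g O.
C: 43.52 g ÷ 12.01 g/mol = 3.624 mol
H: 6.087 g ÷ 1.008 g/mol = 6.039 mol
Cl: 21.41 g ÷ 35.45 g/mol = 0.6039 mol
O: 28.983 g ÷ 16.00 g/mol = 1.811 mol
Smallest is Cl at 0.6039 mol; normalising gives C 6.000, H 9.999, Cl 1.000, O 2.999
→ C6H10ClO3
Empirical-formula mass = 165.59 g/mol
n = 334.4 / 165.59 = 2.02 ≈ 2
Molecular formula = (C6H10ClO3)×2 = C12H20Cl2O6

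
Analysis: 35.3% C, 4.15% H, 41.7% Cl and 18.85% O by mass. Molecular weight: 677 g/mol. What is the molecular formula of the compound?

C20H28Cl8O8

Assume 100 g: 35.3 g C, 4.15 g H, 41.7 g Cl, 18.85 g O.
Moles — C: 35.3 / 12.01 = 2.939 mol; H: 4.15 / 1.008 = 4.117 mol; Cl: 41.7 / 35.45 = 1.176 mol; O: 18.85 / 16.00 = 1.178 mol
Smallest is Cl at 1.176 mol; normalising gives C 2.499, H 3.500, Cl 1.000, O 1.002
Multiply by 2: C 5.00, H 7.00, Cl 2.00, O 2.00 → C5H7Cl2O2
Empirical-formula mass = 170.01 g/mol
n = 677 / 170.01 = 3.98 ≈ 4
Molecular formula = (C5H7Cl2O2)×4 = C20H28Cl8O8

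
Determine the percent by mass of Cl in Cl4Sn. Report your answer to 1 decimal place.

Molar mass = 4(35.45) + 1(118.71) = 260.510 g/mol
Mass of Cl per mole = 4 × 35.45 = 141.800 g
% Cl = 141.800 / 260.510 × 100 = 54.4%

54.4%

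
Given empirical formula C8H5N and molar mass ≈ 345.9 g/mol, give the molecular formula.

Empirical-formula mass = 115.13 g/mol
n = 345.9 / 115.13 = 3.00 ≈ 3
Molecular formula = (C8H5N)3 = C24H15N3

C24H15N3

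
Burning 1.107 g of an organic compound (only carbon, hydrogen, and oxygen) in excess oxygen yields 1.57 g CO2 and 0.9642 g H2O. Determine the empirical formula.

mol C = 1.57 / 44.01 = 0.03567; mass C = 0.03567 × 12.01 = 0.4284 g
mol H = 2 × (0.9642 / 18.02) = 0.1070; mass H = 0.1070 × 1.008 = 0.1079 g
mass O = 1.107 − (0.5363) = 0.5707 g → mol O = 0.03567
Ratios (÷ 0.03567): C 1.000, H 3.000, O 1.000
→ CH3O

CH3O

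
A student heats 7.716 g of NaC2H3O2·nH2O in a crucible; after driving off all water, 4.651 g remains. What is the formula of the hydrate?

Mass of water lost = 7.716 − 4.651 = 3.065 g → 3.065 / 18.02 = 0.1701 mol H2O
Molar mass of NaC2H3O2 = 82.03 g/mol → mol NaC2H3O2 = 4.651 / 82.03 = 0.0567
n = 0.1701 / 0.0567 = 3.00 ≈ 3 → NaC2H3O2·3H2O

NaC2H3O2·3H2O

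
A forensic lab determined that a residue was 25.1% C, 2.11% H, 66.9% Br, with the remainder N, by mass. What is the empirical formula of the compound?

Assume 100 g: 25.1 g C, 2.11 g H, 66.9 g Br, 5.89 g N.
n(C) = 25.1/12.01 = 2.09, n(H) = 2.11/1.008 = 2.093, n(Br) = 66.9/79.90 = 0.8373, n(N) = 5.89/14.01 = 0.4204
Ratios (÷ 0.4204): C 4.971, H 4.979, Br 1.992, N 1.000
Ratio ≈ 5:5:2:1, so the empirical formula is C5H5Br2N

C5H5Br2N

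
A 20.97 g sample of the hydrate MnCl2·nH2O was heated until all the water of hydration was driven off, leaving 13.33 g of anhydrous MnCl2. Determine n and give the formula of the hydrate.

MnCl2·4H2O

Mass of water lost = 20.97 − 13.33 = 7.64 g → 7.64 / 18.02 = 0.424 mol H2O
Molar mass of MnCl2 = 125.84 g/mol → mol MnCl2 = 13.33 / 125.84 = 0.1059
n = 0.424 / 0.1059 = 4.00 ≈ 4 → MnCl2·4H2O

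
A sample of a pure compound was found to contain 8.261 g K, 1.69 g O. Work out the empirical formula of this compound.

K2O

n(K) = 8.261/39.10 = 0.2113, n(O) = 1.69/16.00 = 0.1056
Divide by the smallest (0.1056 mol O): K 2.000, O 1.000
Ratio ≈ 2:1, so the empirical formula is K2O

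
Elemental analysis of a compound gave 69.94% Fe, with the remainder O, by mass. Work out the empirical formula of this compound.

Fe2O3

Assume 100 g: 69.94 g Fe, 30.06 g O.
n(Fe) = 69.94/55.85 = 1.252, n(O) = 30.06/16.00 = 1.879
Divide by the smallest (1.252 mol Fe): Fe 1.000, O 1.500
×2: Fe 2.00, O 3.00 → Fe2O3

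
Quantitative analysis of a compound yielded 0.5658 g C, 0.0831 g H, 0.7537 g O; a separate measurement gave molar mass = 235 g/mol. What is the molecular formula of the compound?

C8H14O8

n(C) = 0.5658/12.01 = 0.04711, n(H) = 0.0831/1.008 = 0.08244, n(O) = 0.7537/16.00 = 0.04711
Smallest is O at 0.04711 mol; normalising gives C 1.000, H 1.750, O 1.000
Multiply by 4: C 4.00, H 7.00, O 4.00 → C4H7O4
Empirical-formula mass = 119.10 g/mol
n = 235 / 119.10 = 1.97 ≈ 2
Molecular formula = (C4H7O4)×2 = C8H14O8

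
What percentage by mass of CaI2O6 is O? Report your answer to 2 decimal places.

24.62%

Molar mass = 1(40.08) + 2(126.90) + 6(16.00) = 389.880 g/mol
Mass of O per mole = 6 × 16.00 = 96.000 g
% O = 96.000 / 389.880 × 100 = 24.62%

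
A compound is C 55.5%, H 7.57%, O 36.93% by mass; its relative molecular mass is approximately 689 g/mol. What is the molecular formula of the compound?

Assume 100 g: 55.5 g C, 7.57 g H, 36.93 g O.
Moles — C: 55.5 / 12.01 = 4.621 mol; H: 7.57 / 1.008 = 7.51 mol; O: 36.93 / 16.00 = 2.308 mol
Divide by the smallest (2.308 mol O): C 2.002, H 3.254, O 1.000
Scaling by 4: C 8.01, H 13.01, O 4.00 → C8H13O4
Empirical-formula mass = 173.18 g/mol
n = 689 / 173.18 = 3.98 ≈ 4
Molecular formula = (C8H13O4)×4 = C32H52O16

C32H52O16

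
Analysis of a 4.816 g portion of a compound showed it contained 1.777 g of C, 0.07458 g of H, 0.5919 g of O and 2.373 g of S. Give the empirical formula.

C: 1.777 g ÷ 12.01 g/mol = 0.148 mol
H: 0.07458 g ÷ 1.008 g/mol = 0.07399 mol
O: 0.5919 g ÷ 16.00 g/mol = 0.03699 mol
S: 2.373 g ÷ 32.07 g/mol = 0.07399 mol
Ratios (÷ 0.03699): C 4.000, H 2.000, O 1.000, S 2.000
Ratio ≈ 4:2:1:2, so the empirical formula is C4H2OS2

C4H2OS2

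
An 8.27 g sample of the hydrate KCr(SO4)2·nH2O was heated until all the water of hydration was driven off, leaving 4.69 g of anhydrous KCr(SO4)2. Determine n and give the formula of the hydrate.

Mass of water lost = 8.27 − 4.69 = 3.58 g → 3.58 / 18.02 = 0.1987 mol H2O
Molar mass of KCr(SO4)2 = 283.24 g/mol → mol KCr(SO4)2 = 4.69 / 283.24 = 0.01656
n = 0.1987 / 0.01656 = 12.00 ≈ 12 → KCr(SO4)2·12H2O

KCr(SO4)2·12H2O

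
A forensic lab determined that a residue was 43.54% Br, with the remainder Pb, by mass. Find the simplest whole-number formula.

Assume 100 g: 43.54 g Br, 56.46 g Pb.
n(Br) = 43.54/79.90 = 0.5449, n(Pb) = 56.46/207.2 = 0.2725
Ratios (÷ 0.2725): Br 2.000, Pb 1.000
≈ 2:1 → Br2Pb

Br2Pb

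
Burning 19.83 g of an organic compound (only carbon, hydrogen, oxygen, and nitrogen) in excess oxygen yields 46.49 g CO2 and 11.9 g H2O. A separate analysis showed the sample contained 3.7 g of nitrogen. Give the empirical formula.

mol C = 46.49 / 44.01 = 1.056; mass C = 1.056 × 12.01 = 12.69 g
mol H = 2 × (11.9 / 18.02) = 1.321; mass H = 1.321 × 1.008 = 1.331 g
mol N = 3.7 / 14.01 = 0.2641
mass O = 19.83 − (17.72) = 2.112 g → mol O = 0.1320
Ratios (÷ 0.132): C 8.003, H 10.006, N 2.001, O 1.000
Ratio ≈ 8:10:2:1, so the empirical formula is C8H10N2O

C8H10N2O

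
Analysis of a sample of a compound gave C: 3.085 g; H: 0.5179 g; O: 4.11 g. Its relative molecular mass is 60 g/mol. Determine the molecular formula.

C2H4O2

Moles — C: 3.085 / 12.01 = 0.2569 mol; H: 0.5179 / 1.008 = 0.5138 mol; O: 4.11 / 16.00 = 0.2569 mol
Ratios (÷ 0.2569): C 1.000, H 2.000, O 1.000
→ CH2O
Empirical-formula mass = 30.03 g/mol
n = 60 / 30.03 = 2.00 ≈ 2
Molecular formula = (CH2O)×2 = C2H4O2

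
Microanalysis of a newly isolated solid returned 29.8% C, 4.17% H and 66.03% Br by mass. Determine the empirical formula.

C3H5Br

Assume 100 g: 29.8 g C, 4.17 g H, 66.03 g Br.
n(C) = 29.8/12.01 = 2.481, n(H) = 4.17/1.008 = 4.137, n(Br) = 66.03/79.90 = 0.8264
Smallest is Br at 0.8264 mol; normalising gives C 3.002, H 5.006, Br 1.000
→ C3H5Br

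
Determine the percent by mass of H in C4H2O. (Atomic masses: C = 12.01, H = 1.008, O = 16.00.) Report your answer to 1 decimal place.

3.1%

Molar mass = 4(12.01) + 2(1.008) + 1(16.00) = 66.056 g/mol
Mass of H per mole = 2 × 1.008 = 2.016 g
% H = 2.016 / 66.056 × 100 = 3.1%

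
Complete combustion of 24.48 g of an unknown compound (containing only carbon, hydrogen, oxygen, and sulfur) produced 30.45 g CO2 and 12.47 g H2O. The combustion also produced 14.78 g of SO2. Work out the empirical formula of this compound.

C3H6O2S

mol C = 30.45 / 44.01 = 0.6919; mass C = 0.6919 × 12.01 = 8.310 g
mol H = 2 × (12.47 / 18.02) = 1.384; mass H = 1.384 × 1.008 = 1.395 g
mol S = 14.78 / 64.07 = 0.2307; mass S = 7.398 g
mass O = 24.48 − (17.10) = 7.377 g → mol O = 0.4611
Divide by the smallest (0.2307 mol S): C 2.999, H 6.000, O 1.999, S 1.000
Ratio ≈ 3:6:2:1, so the empirical formula is C3H6O2S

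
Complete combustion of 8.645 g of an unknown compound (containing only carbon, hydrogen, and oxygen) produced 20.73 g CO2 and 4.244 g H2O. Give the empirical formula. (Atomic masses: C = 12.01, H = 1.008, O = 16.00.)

mol C = 20.73 / 44.01 = 0.4710; mass C = 0.4710 × 12.01 = 5.657 g
mol H = 2 × (4.244 / 18.02) = 0.4710; mass H = 0.4710 × 1.008 = 0.4748 g
mass O = 8.645 − (6.132) = 2.513 g → mol O = 0.1571
Divide by the smallest (0.1571 mol O): C 2.999, H 2.999, O 1.000
→ C3H3O

C3H3O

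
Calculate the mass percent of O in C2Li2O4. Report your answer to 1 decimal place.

62.8%

Molar mass = 2(12.01) + 2(6.94) + 4(16.00) = 101.900 g/mol
Mass of O per mole = 4 × 16.00 = 64.000 g
% O = 64.000 / 101.900 × 100 = 62.8%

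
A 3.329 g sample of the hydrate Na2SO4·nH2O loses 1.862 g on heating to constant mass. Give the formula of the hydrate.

Na2SO4·10H2O

Mass of anhydrous Na2SO4 = 3.329 − 1.862 = 1.467 g
mol H2O = 1.862 / 18.02 = 0.1033
Molar mass of Na2SO4 = 142.05 g/mol → mol Na2SO4 = 1.467 / 142.05 = 0.01033
n = 0.1033 / 0.01033 = 10.01 ≈ 10 → Na2SO4·10H2O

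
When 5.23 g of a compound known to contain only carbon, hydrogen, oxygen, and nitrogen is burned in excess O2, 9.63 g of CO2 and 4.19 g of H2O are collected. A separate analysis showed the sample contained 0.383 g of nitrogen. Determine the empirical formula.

mol C = 9.63 / 44.01 = 0.2188; mass C = 0.2188 × 12.01 = 2.628 g
mol H = 2 × (4.19 / 18.02) = 0.4650; mass H = 0.4650 × 1.008 = 0.4688 g
mol N = 0.383 / 14.01 = 0.02734
mass O = 5.23 − (3.480) = 1.750 g → mol O = 0.1094
Smallest is N at 0.02734 mol; normalising gives C 8.004, H 17.011, N 1.000, O 4.002
≈ 8:17:1:4 → C8H17NO4

C8H17NO4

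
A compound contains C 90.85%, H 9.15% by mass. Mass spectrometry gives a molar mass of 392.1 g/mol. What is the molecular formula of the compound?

Assume 100 g: 90.85 g C, 9.15 g H.
C: 90.85 g ÷ 12.01 g/mol = 7.565 mol
H: 9.15 g ÷ 1.008 g/mol = 9.077 mol
Ratios (÷ 7.565): C 1.000, H 1.200
Multiply by 5: C 5.00, H 6.00 → C5H6
Empirical-formula mass = 66.10 g/mol
n = 392.1 / 66.10 = 5.93 ≈ 6
Molecular formula = (C5H6)×6 = C30H36

C30H36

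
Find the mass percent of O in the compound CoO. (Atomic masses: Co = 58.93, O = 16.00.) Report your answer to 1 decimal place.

Molar mass = 1(58.93) + 1(16.00) = 74.930 g/mol
Mass of O per mole = 1 × 16.00 = 16.000 g
% O = 16.000 / 74.930 × 100 = 21.4%

21.4%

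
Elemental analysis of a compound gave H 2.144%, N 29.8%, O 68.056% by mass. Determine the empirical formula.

Assume 100 g: 2.144 g H, 29.8 g N, 68.056 g O.
Moles — H: 2.144 / 1.008 = 2.127 mol; N: 29.8 / 14.01 = 2.127 mol; O: 68.056 / 16.00 = 4.253 mol
Smallest is H at 2.127 mol; normalising gives H 1.000, N 1.000, O 2.000
≈ 1:1:2 → HNO2

HNO2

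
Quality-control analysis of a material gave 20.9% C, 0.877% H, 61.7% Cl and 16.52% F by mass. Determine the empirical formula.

C2HCl2F

Assume 100 g: 20.9 g C, 0.877 g H, 61.7 g Cl, 16.52 g F.
n(C) = 20.9/12.01 = 1.74, n(H) = 0.877/1.008 = 0.87, n(Cl) = 61.7/35.45 = 1.74, n(F) = 16.52/19.00 = 0.8695
Divide by the smallest (0.8695 mol F): C 2.001, H 1.001, Cl 2.002, F 1.000
→ C2HCl2F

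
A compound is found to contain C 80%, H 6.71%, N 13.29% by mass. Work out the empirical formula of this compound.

C7H7N

Assume 100 g: 80 g C, 6.71 g H, 13.29 g N.
Moles — C: 80 / 12.01 = 6.661 mol; H: 6.71 / 1.008 = 6.657 mol; N: 13.29 / 14.01 = 0.9486 mol
Divide by the smallest (0.9486 mol N): C 7.022, H 7.017, N 1.000
Ratio ≈ 7:7:1, so the empirical formula is C7H7N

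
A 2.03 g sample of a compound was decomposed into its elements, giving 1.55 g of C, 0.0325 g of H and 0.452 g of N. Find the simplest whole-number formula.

C4HN

Moles — C: 1.55 / 12.01 = 0.1291 mol; H: 0.0325 / 1.008 = 0.03224 mol; N: 0.452 / 14.01 = 0.03226 mol
Ratios (÷ 0.03224): C 4.003, H 1.000, N 1.001
Ratio ≈ 4:1:1, so the empirical formula is C4HN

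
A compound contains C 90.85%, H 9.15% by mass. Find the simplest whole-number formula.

Assume 100 g: 90.85 g C, 9.15 g H.
C: 90.85 g ÷ 12.01 g/mol = 7.565 mol
H: 9.15 g ÷ 1.008 g/mol = 9.077 mol
Smallest is C at 7.565 mol; normalising gives C 1.000, H 1.200
×5: C 5.00, H 6.00 → C5H6

C5H6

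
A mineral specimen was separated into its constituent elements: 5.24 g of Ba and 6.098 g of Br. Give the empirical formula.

n(Ba) = 5.24/137.33 = 0.03816, n(Br) = 6.098/79.90 = 0.07632
Smallest is Ba at 0.03816 mol; normalising gives Ba 1.000, Br 2.000
≈ 1:2 → BaBr2

BaBr2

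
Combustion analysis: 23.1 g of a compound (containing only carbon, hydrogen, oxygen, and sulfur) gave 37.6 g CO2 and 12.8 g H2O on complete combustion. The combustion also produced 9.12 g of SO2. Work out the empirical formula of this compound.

C6H10O3S

mol C = 37.6 / 44.01 = 0.8544; mass C = 0.8544 × 12.01 = 10.26 g
mol H = 2 × (12.8 / 18.02) = 1.421; mass H = 1.421 × 1.008 = 1.432 g
mol S = 9.12 / 64.07 = 0.1423; mass S = 4.565 g
mass O = 23.1 − (16.26) = 6.842 g → mol O = 0.4276
Smallest is S at 0.1423 mol; normalising gives C 6.002, H 9.980, O 3.004, S 1.000
≈ 6:10:3:1 → C6H10O3S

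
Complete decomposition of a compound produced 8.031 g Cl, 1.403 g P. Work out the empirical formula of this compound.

Cl5P

n(Cl) = 8.031/35.45 = 0.2265, n(P) = 1.403/30.97 = 0.0453
Ratios (÷ 0.0453): Cl 5.001, P 1.000
Ratio ≈ 5:1, so the empirical formula is Cl5P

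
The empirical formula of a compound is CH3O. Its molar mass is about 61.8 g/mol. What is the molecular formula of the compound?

Empirical-formula mass = 31.03 g/mol
n = 61.8 / 31.03 = 1.99 ≈ 2
Molecular formula = (CH3O)2 = C2H6O2

C2H6O2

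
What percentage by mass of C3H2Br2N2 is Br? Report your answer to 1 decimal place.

Molar mass = 3(12.01) + 2(1.008) + 2(79.90) + 2(14.01) = 225.866 g/mol
Mass of Br per mole = 2 × 79.90 = 159.800 g
% Br = 159.800 / 225.866 × 100 = 70.7%

70.7%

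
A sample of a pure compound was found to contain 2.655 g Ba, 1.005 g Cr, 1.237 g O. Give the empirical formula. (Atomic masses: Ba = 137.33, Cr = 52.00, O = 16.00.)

BaCrO4

n(Ba) = 2.655/137.33 = 0.01933, n(Cr) = 1.005/52.00 = 0.01933, n(O) = 1.237/16.00 = 0.07731
Smallest is Cr at 0.01933 mol; normalising gives Ba 1.000, Cr 1.000, O 4.000
Ratio ≈ 1:1:4, so the empirical formula is BaCrO4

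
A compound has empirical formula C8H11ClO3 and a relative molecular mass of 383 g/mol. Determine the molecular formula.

C16H22Cl2O6

Empirical-formula mass = 190.62 g/mol
n = 383 / 190.62 = 2.01 ≈ 2
Molecular formula = (C8H11ClO3)2 = C16H22Cl2O6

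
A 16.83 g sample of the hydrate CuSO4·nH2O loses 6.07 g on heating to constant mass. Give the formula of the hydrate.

CuSO4·5H2O

Mass of anhydrous CuSO4 = 16.83 − 6.07 = 10.76 g
mol H2O = 6.07 / 18.02 = 0.3368
Molar mass of CuSO4 = 159.62 g/mol → mol CuSO4 = 10.76 / 159.62 = 0.06741
n = 0.3368 / 0.06741 = 5.00 ≈ 5 → CuSO4·5H2O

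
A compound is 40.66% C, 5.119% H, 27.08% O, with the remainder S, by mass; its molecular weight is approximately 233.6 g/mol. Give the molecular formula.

Assume 100 g: 40.66 g C, 5.119 g H, 27.08 g O, 27.141 g S.
C: 40.66 g ÷ 12.01 g/mol = 3.386 mol
H: 5.119 g ÷ 1.008 g/mol = 5.078 mol
O: 27.08 g ÷ 16.00 g/mol = 1.692 mol
S: 27.141 g ÷ 32.07 g/mol = 0.8463 mol
Divide by the smallest (0.8463 mol S): C 4.000, H 6.001, O 2.000, S 1.000
≈ 4:6:2:1 → C4H6O2S
Empirical-formula mass = 118.16 g/mol
n = 233.6 / 118.16 = 1.98 ≈ 2
Molecular formula = (C4H6O2S)×2 = C8H12O4S2

C8H12O4S2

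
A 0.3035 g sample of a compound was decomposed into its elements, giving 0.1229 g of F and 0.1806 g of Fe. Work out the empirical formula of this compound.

F2Fe

Moles — F: 0.1229 / 19.00 = 0.006468 mol; Fe: 0.1806 / 55.85 = 0.003234 mol
Divide by the smallest (0.003234 mol Fe): F 2.000, Fe 1.000
→ F2Fe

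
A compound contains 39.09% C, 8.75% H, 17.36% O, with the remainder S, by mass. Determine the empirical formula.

Assume 100 g: 39.09 g C, 8.75 g H, 17.36 g O, 34.8 g S.
Moles — C: 39.09 / 12.01 = 3.255 mol; H: 8.75 / 1.008 = 8.681 mol; O: 17.36 / 16.00 = 1.085 mol; S: 34.8 / 32.07 = 1.085 mol
Ratios (÷ 1.085): C 3.000, H 8.001, O 1.000, S 1.000
Ratio ≈ 3:8:1:1, so the empirical formula is C3H8OS

C3H8OS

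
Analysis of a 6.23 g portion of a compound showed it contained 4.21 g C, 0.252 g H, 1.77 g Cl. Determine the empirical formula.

C: 4.21 g ÷ 12.01 g/mol = 0.3505 mol
H: 0.252 g ÷ 1.008 g/mol = 0.25 mol
Cl: 1.77 g ÷ 35.45 g/mol = 0.04993 mol
Smallest is Cl at 0.04993 mol; normalising gives C 7.021, H 5.007, Cl 1.000
≈ 7:5:1 → C7H5Cl

C7H5Cl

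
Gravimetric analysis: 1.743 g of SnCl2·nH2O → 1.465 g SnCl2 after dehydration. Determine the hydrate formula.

SnCl2·2H2O

Mass of water lost = 1.743 − 1.465 = 0.278 g → 0.278 / 18.02 = 0.01543 mol H2O
Molar mass of SnCl2 = 189.61 g/mol → mol SnCl2 = 1.465 / 189.61 = 0.007726
n = 0.01543 / 0.007726 = 2.00 ≈ 2 → SnCl2·2H2O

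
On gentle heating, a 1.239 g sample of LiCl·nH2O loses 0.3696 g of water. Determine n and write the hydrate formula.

LiCl·H2O

Mass of anhydrous LiCl = 1.239 − 0.3696 = 0.8694 g
mol H2O = 0.3696 / 18.02 = 0.02051
Molar mass of LiCl = 42.39 g/mol → mol LiCl = 0.8694 / 42.39 = 0.02051
n = 0.02051 / 0.02051 = 1.00 ≈ 1 → LiCl·H2O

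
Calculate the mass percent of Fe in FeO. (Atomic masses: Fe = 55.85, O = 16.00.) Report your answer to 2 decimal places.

77.73%

Molar mass = 1(55.85) + 1(16.00) = 71.850 g/mol
Mass of Fe per mole = 1 × 55.85 = 55.850 g
% Fe = 55.850 / 71.850 × 100 = 77.73%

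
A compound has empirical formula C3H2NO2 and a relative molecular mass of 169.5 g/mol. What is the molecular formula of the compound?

Empirical-formula mass = 84.06 g/mol
n = 169.5 / 84.06 = 2.02 ≈ 2
Molecular formula = (C3H2NO2)2 = C6H4N2O4

C6H4N2O4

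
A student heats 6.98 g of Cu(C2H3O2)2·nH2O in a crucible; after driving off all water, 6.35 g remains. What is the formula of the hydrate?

Cu(C2H3O2)2·H2O

Mass of water lost = 6.98 − 6.35 = 0.63 g → 0.63 / 18.02 = 0.03496 mol H2O
Molar mass of Cu(C2H3O2)2 = 181.64 g/mol → mol Cu(C2H3O2)2 = 6.35 / 181.64 = 0.03496
n = 0.03496 / 0.03496 = 1.00 ≈ 1 → Cu(C2H3O2)2·H2O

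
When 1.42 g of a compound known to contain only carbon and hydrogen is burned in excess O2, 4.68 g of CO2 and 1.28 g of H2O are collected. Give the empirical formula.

mol C = 4.68 / 44.01 = 0.1063; mass C = 0.1063 × 12.01 = 1.277 g
mol H = 2 × (1.28 / 18.02) = 0.1421; mass H = 0.1421 × 1.008 = 0.1432 g
Smallest is C at 0.1063 mol; normalising gives C 1.000, H 1.336
Scaling by 3: C 3.00, H 4.01 → C3H4

C3H4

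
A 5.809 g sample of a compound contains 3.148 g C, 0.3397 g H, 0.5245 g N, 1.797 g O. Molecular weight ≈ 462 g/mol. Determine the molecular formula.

C21H27N3O9

C: 3.148 g ÷ 12.01 g/mol = 0.2621 mol
H: 0.3397 g ÷ 1.008 g/mol = 0.337 mol
N: 0.5245 g ÷ 14.01 g/mol = 0.03744 mol
O: 1.797 g ÷ 16.00 g/mol = 0.1123 mol
Smallest is N at 0.03744 mol; normalising gives C 7.001, H 9.002, N 1.000, O 3.000
→ C7H9NO3
Empirical-formula mass = 155.15 g/mol
n = 462 / 155.15 = 2.98 ≈ 3
Molecular formula = (C7H9NO3)×3 = C21H27N3O9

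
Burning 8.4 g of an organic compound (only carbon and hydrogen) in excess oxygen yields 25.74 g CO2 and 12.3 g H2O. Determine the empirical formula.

mol C = 25.74 / 44.01 = 0.5849; mass C = 0.5849 × 12.01 = 7.024 g
mol H = 2 × (12.3 / 18.02) = 1.365; mass H = 1.365 × 1.008 = 1.376 g
Divide by the smallest (0.5849 mol C): C 1.000, H 2.334
×3: C 3.00, H 7.00 → C3H7

C3H7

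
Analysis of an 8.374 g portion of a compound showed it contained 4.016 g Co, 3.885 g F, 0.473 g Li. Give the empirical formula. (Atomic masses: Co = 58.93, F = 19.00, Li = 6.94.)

CoF3Li

Co: 4.016 g ÷ 58.93 g/mol = 0.06815 mol
F: 3.885 g ÷ 19.00 g/mol = 0.2045 mol
Li: 0.473 g ÷ 6.94 g/mol = 0.06816 mol
Divide by the smallest (0.06815 mol Co): Co 1.000, F 3.000, Li 1.000
≈ 1:3:1 → CoF3Li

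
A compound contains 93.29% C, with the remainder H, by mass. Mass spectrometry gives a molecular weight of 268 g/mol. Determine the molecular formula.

C21H18

Assume 100 g: 93.29 g C, 6.71 g H.
Moles — C: 93.29 / 12.01 = 7.768 mol; H: 6.71 / 1.008 = 6.657 mol
Divide by the smallest (6.657 mol H): C 1.167, H 1.000
Scaling by 6: C 7.00, H 6.00 → C7H6
Empirical-formula mass = 90.12 g/mol
n = 268 / 90.12 = 2.97 ≈ 3
Molecular formula = (C7H6)×3 = C21H18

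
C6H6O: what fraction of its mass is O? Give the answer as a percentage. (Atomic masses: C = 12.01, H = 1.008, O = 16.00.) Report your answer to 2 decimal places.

17.00%

Molar mass = 6(12.01) + 6(1.008) + 1(16.00) = 94.108 g/mol
Mass of O per mole = 1 × 16.00 = 16.000 g
% O = 16.000 / 94.108 × 100 = 17.00%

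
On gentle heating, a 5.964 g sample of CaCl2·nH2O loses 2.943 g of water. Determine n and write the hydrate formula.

Mass of anhydrous CaCl2 = 5.964 − 2.943 = 3.021 g
mol H2O = 2.943 / 18.02 = 0.1633
Molar mass of CaCl2 = 110.98 g/mol → mol CaCl2 = 3.021 / 110.98 = 0.02722
n = 0.1633 / 0.02722 = 6.00 ≈ 6 → CaCl2·6H2O

CaCl2·6H2O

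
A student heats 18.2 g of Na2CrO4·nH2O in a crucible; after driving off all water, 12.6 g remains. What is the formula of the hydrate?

Na2CrO4·4H2O

Mass of water lost = 18.2 − 12.6 = 5.6 g → 5.6 / 18.02 = 0.3108 mol H2O
Molar mass of Na2CrO4 = 161.98 g/mol → mol Na2CrO4 = 12.6 / 161.98 = 0.07779
n = 0.3108 / 0.07779 = 4.00 ≈ 4 → Na2CrO4·4H2O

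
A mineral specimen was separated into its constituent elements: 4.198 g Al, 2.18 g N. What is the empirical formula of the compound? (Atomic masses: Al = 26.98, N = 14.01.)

Al: 4.198 g ÷ 26.98 g/mol = 0.1556 mol
N: 2.18 g ÷ 14.01 g/mol = 0.1556 mol
Ratios (÷ 0.1556): Al 1.000, N 1.000
≈ 1:1 → AlN

AlN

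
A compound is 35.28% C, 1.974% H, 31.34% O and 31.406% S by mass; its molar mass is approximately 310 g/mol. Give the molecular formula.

Assume 100 g: 35.28 g C, 1.974 g H, 31.34 g O, 31.406 g S.
n(C) = 35.28/12.01 = 2.938, n(H) = 1.974/1.008 = 1.958, n(O) = 31.34/16.00 = 1.959, n(S) = 31.406/32.07 = 0.9793
Ratios (÷ 0.9793): C 3.000, H 2.000, O 2.000, S 1.000
Ratio ≈ 3:2:2:1, so the empirical formula is C3H2O2S
Empirical-formula mass = 102.12 g/mol
n = 310 / 102.12 = 3.04 ≈ 3
Molecular formula = (C3H2O2S)×3 = C9H6O6S3

C9H6O6S3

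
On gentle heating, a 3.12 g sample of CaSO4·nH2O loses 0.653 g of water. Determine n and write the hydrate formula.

CaSO4·2H2O

Mass of anhydrous CaSO4 = 3.12 − 0.653 = 2.467 g
mol H2O = 0.653 / 18.02 = 0.03624
Molar mass of CaSO4 = 136.15 g/mol → mol CaSO4 = 2.467 / 136.15 = 0.01812
n = 0.03624 / 0.01812 = 2.00 ≈ 2 → CaSO4·2H2O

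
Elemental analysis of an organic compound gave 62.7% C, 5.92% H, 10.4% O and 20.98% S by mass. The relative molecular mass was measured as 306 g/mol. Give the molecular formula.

C16H18O2S2

Assume 100 g: 62.7 g C, 5.92 g H, 10.4 g O, 20.98 g S.
C: 62.7 g ÷ 12.01 g/mol = 5.221 mol
H: 5.92 g ÷ 1.008 g/mol = 5.873 mol
O: 10.4 g ÷ 16.00 g/mol = 0.65 mol
S: 20.98 g ÷ 32.07 g/mol = 0.6542 mol
Ratios (÷ 0.65): C 8.032, H 9.035, O 1.000, S 1.006
Ratio ≈ 8:9:1:1, so the empirical formula is C8H9OS
Empirical-formula mass = 153.22 g/mol
n = 306 / 153.22 = 2.00 ≈ 2
Molecular formula = (C8H9OS)×2 = C16H18O2S2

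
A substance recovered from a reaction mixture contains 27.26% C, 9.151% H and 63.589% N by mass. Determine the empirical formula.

CH4N2

Assume 100 g: 27.26 g C, 9.151 g H, 63.589 g N.
C: 27.26 g ÷ 12.01 g/mol = 2.27 mol
H: 9.151 g ÷ 1.008 g/mol = 9.078 mol
N: 63.589 g ÷ 14.01 g/mol = 4.539 mol
Smallest is C at 2.27 mol; normalising gives C 1.000, H 4.000, N 2.000
Ratio ≈ 1:4:2, so the empirical formula is CH4N2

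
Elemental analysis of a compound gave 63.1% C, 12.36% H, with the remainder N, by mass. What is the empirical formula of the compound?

Assume 100 g: 63.1 g C, 12.36 g H, 24.54 g N.
Moles — C: 63.1 / 12.01 = 5.254 mol; H: 12.36 / 1.008 = 12.26 mol; N: 24.54 / 14.01 = 1.752 mol
Ratios (÷ 1.752): C 3.000, H 7.000, N 1.000
→ C3H7N

C3H7N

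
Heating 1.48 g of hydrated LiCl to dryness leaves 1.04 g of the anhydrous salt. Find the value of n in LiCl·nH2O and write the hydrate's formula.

Mass of water lost = 1.48 − 1.04 = 0.44 g → 0.44 / 18.02 = 0.02442 mol H2O
Molar mass of LiCl = 42.39 g/mol → mol LiCl = 1.04 / 42.39 = 0.02453
n = 0.02442 / 0.02453 = 1.00 ≈ 1 → LiCl·H2O

LiCl·H2O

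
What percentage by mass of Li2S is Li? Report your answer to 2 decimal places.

30.21%

Molar mass = 2(6.94) + 1(32.07) = 45.950 g/mol
Mass of Li per mole = 2 × 6.94 = 13.880 g
% Li = 13.880 / 45.950 × 100 = 30.21%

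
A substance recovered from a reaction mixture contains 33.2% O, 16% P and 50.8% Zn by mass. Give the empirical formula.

O8P2Zn3

Assume 100 g: 33.2 g O, 16 g P, 50.8 g Zn.
O: 33.2 g ÷ 16.00 g/mol = 2.075 mol
P: 16 g ÷ 30.97 g/mol = 0.5166 mol
Zn: 50.8 g ÷ 65.38 g/mol = 0.777 mol
Ratios (÷ 0.5166): O 4.016, P 1.000, Zn 1.504
Multiply by 2: O 8.03, P 2.00, Zn 3.01 → O8P2Zn3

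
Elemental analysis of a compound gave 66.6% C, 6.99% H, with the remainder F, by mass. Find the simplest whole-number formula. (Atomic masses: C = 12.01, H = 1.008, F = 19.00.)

C4H5F

Assume 100 g: 66.6 g C, 6.99 g H, 26.41 g F.
C: 66.6 g ÷ 12.01 g/mol = 5.545 mol
H: 6.99 g ÷ 1.008 g/mol = 6.935 mol
F: 26.41 g ÷ 19.00 g/mol = 1.39 mol
Divide by the smallest (1.39 mol F): C 3.989, H 4.989, F 1.000
≈ 4:5:1 → C4H5F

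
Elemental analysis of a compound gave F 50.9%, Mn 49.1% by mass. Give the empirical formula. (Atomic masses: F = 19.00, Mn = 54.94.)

Assume 100 g: 50.9 g F, 49.1 g Mn.
Moles — F: 50.9 / 19.00 = 2.679 mol; Mn: 49.1 / 54.94 = 0.8937 mol
Divide by the smallest (0.8937 mol Mn): F 2.998, Mn 1.000
≈ 3:1 → F3Mn

F3Mn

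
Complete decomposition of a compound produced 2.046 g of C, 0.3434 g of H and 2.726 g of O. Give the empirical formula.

CH2O

n(C) = 2.046/12.01 = 0.1704, n(H) = 0.3434/1.008 = 0.3407, n(O) = 2.726/16.00 = 0.1704
Ratios (÷ 0.1704): C 1.000, H 2.000, O 1.000
→ CH2O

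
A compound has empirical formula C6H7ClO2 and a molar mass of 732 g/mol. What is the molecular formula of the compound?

C30H35Cl5O10

Empirical-formula mass = 146.57 g/mol
n = 732 / 146.57 = 4.99 ≈ 5
Molecular formula = (C6H7ClO2)5 = C30H35Cl5O10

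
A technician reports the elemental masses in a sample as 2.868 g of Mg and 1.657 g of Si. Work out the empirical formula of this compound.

Mg: 2.868 g ÷ 24.31 g/mol = 0.118 mol
Si: 1.657 g ÷ 28.09 g/mol = 0.05899 mol
Smallest is Si at 0.05899 mol; normalising gives Mg 2.000, Si 1.000
≈ 2:1 → Mg2Si

Mg2Si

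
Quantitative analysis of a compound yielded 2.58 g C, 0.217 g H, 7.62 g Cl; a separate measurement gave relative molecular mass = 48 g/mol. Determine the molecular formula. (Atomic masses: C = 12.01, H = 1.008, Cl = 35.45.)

C: 2.58 g ÷ 12.01 g/mol = 0.2148 mol
H: 0.217 g ÷ 1.008 g/mol = 0.2153 mol
Cl: 7.62 g ÷ 35.45 g/mol = 0.215 mol
Divide by the smallest (0.2148 mol C): C 1.000, H 1.002, Cl 1.001
→ CHCl
Empirical-formula mass = 48.47 g/mol
n = 48 / 48.47 = 0.99 ≈ 1
Molecular formula = empirical formula = CHCl

CHCl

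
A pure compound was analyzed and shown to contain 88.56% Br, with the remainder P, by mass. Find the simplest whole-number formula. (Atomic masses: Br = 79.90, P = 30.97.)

Br3P

Assume 100 g: 88.56 g Br, 11.44 g P.
Moles — Br: 88.56 / 79.90 = 1.108 mol; P: 11.44 / 30.97 = 0.3694 mol
Ratios (÷ 0.3694): Br 3.001, P 1.000
Ratio ≈ 3:1, so the empirical formula is Br3P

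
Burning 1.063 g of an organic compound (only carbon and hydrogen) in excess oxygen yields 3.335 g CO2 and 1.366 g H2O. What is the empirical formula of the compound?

CH2

mol C = 3.335 / 44.01 = 0.07578; mass C = 0.07578 × 12.01 = 0.9101 g
mol H = 2 × (1.366 / 18.02) = 0.1516; mass H = 0.1516 × 1.008 = 0.1528 g
Ratios (÷ 0.07578): C 1.000, H 2.001
Ratio ≈ 1:2, so the empirical formula is CH2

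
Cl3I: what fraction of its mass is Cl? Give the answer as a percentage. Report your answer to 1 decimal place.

Molar mass = 3(35.45) + 1(126.90) = 233.250 g/mol
Mass of Cl per mole = 3 × 35.45 = 106.350 g
% Cl = 106.350 / 233.250 × 100 = 45.6%

45.6%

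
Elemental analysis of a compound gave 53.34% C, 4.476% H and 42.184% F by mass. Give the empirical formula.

Assume 100 g: 53.34 g C, 4.476 g H, 42.184 g F.
Moles — C: 53.34 / 12.01 = 4.441 mol; H: 4.476 / 1.008 = 4.44 mol; F: 42.184 / 19.00 = 2.22 mol
Smallest is F at 2.22 mol; normalising gives C 2.000, H 2.000, F 1.000
≈ 2:2:1 → C2H2F

C2H2F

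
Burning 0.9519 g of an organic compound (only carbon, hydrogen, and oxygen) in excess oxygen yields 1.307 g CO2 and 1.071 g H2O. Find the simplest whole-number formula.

CH4O

mol C = 1.307 / 44.01 = 0.02970; mass C = 0.02970 × 12.01 = 0.3567 g
mol H = 2 × (1.071 / 18.02) = 0.1189; mass H = 0.1189 × 1.008 = 0.1198 g
mass O = 0.9519 − (0.4765) = 0.4754 g → mol O = 0.02971
Divide by the smallest (0.0297 mol C): C 1.000, H 4.003, O 1.001
≈ 1:4:1 → CH4O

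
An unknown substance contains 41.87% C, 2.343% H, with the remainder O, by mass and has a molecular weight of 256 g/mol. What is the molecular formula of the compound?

C9H6O9

Assume 100 g: 41.87 g C, 2.343 g H, 55.787 g O.
C: 41.87 g ÷ 12.01 g/mol = 3.486 mol
H: 2.343 g ÷ 1.008 g/mol = 2.324 mol
O: 55.787 g ÷ 16.00 g/mol = 3.487 mol
Ratios (÷ 2.324): C 1.500, H 1.000, O 1.500
Scaling by 2: C 3.00, H 2.00, O 3.00 → C3H2O3
Empirical-formula mass = 86.05 g/mol
n = 256 / 86.05 = 2.98 ≈ 3
Molecular formula = (C3H2O3)×3 = C9H6O9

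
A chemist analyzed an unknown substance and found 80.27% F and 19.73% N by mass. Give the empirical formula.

Assume 100 g: 80.27 g F, 19.73 g N.
n(F) = 80.27/19.00 = 4.225, n(N) = 19.73/14.01 = 1.408
Divide by the smallest (1.408 mol N): F 3.000, N 1.000
Ratio ≈ 3:1, so the empirical formula is F3N

F3N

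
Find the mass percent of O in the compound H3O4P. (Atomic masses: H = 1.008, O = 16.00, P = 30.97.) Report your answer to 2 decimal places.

65.31%

Molar mass = 3(1.008) + 4(16.00) + 1(30.97) = 97.994 g/mol
Mass of O per mole = 4 × 16.00 = 64.000 g
% O = 64.000 / 97.994 × 100 = 65.31%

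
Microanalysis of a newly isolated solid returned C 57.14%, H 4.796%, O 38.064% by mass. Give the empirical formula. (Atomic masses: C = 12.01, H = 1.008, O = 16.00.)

Assume 100 g: 57.14 g C, 4.796 g H, 38.064 g O.
C: 57.14 g ÷ 12.01 g/mol = 4.758 mol
H: 4.796 g ÷ 1.008 g/mol = 4.758 mol
O: 38.064 g ÷ 16.00 g/mol = 2.379 mol
Ratios (÷ 2.379): C 2.000, H 2.000, O 1.000
Ratio ≈ 2:2:1, so the empirical formula is C2H2O

C2H2O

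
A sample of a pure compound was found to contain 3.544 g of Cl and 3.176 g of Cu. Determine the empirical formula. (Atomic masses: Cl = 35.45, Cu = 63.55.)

Cl2Cu

Moles — Cl: 3.544 / 35.45 = 0.09997 mol; Cu: 3.176 / 63.55 = 0.04998 mol
Smallest is Cu at 0.04998 mol; normalising gives Cl 2.000, Cu 1.000
Ratio ≈ 2:1, so the empirical formula is Cl2Cu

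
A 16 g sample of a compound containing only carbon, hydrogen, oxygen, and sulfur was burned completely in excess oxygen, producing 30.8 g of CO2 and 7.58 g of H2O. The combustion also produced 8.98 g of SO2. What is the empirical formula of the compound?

C5H6OS

mol C = 30.8 / 44.01 = 0.6998; mass C = 0.6998 × 12.01 = 8.405 g
mol H = 2 × (7.58 / 18.02) = 0.8413; mass H = 0.8413 × 1.008 = 0.8480 g
mol S = 8.98 / 64.07 = 0.1402; mass S = 4.495 g
mass O = 16 − (13.75) = 2.252 g → mol O = 0.1407
Divide by the smallest (0.1402 mol S): C 4.993, H 6.002, O 1.004, S 1.000
Ratio ≈ 5:6:1:1, so the empirical formula is C5H6OS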